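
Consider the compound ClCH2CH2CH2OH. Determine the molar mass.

Element totals:
  C: 3
  H: 7
  Cl: 1
  O: 1
Molecular formula: C3H7ClO.
  M = 3(12.011) + 7(1.008) + 35.45 + 15.999
    = 36.033 + 7.056 + 35.450 + 15.999 = 94.538

94.54 g/mol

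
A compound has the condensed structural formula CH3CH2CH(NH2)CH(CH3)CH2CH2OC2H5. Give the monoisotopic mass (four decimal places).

Element totals:
  C: 9
  H: 21
  N: 1
  O: 1
Molecular formula: C9H21NO.
  M = 9(12.0) + 21(1.007825) + 14.003074 + 15.994915
    = 108.000000 + 21.164325 + 14.003074 + 15.994915 = 159.162314

159.1623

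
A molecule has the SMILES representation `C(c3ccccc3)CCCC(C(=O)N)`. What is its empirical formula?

Atom tally by fragment:
  C6H5CH2 → C:7 H:7
  CH2 → C:1 H:2
  CH2 → C:1 H:2
  CH2 → C:1 H:2
  CH2CONH2 → C:2 H:4 O:1 N:1
Element totals:
  C: 12
  H: 17
  N: 1
  O: 1
Molecular formula: C12H17NO.
gcd of subscripts (12, 17, 1, 1) = 1, so the empirical formula equals the molecular formula.

C12H17NO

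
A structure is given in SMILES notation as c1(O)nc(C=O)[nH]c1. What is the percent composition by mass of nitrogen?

24.99%

Atom tally by fragment:
  imidazole ring core → C:3 H:4 N:2
  (− 2 ring H displaced by substituents)
  + OH → O:1 H:1
  + CHO → C:1 H:1 O:1
Element totals:
  C: 4
  H: 4
  N: 2
  O: 2
Molecular formula: C4H4N2O2.
Molar mass = 112.088 g/mol.
Mass from N: 2 × 14.007 = 28.014 g/mol.
%N = 28.014 / 112.088 × 100 = 24.99%.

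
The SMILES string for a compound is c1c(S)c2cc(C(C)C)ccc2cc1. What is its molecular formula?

Atom tally by fragment:
  naphthalene ring system core → C:10 H:8
  (− 2 ring H displaced by substituents)
  + SH → S:1 H:1
  + CH(CH3)2 → C:3 H:7
Element totals:
  C: 13
  H: 14
  S: 1

C13H14S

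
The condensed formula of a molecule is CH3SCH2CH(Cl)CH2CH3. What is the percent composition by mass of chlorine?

Element totals:
  C: 5
  H: 11
  Cl: 1
  S: 1
Molecular formula: C5H11ClS.
Molar mass = 138.653 g/mol.
Mass from Cl: 1 × 35.45 = 35.450 g/mol.
%Cl = 35.450 / 138.653 × 100 = 25.57%.

25.57%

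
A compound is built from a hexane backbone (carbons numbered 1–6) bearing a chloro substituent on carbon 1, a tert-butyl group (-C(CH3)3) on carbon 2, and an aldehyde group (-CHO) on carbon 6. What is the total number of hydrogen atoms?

21

Atom tally by fragment:
  ClCH2 → C:1 H:2 Cl:1
  CH(C(CH3)3) → C:5 H:10
  CH2 → C:1 H:2
  CH2 → C:1 H:2
  CH2 → C:1 H:2
  CH2CHO → C:2 H:3 O:1
Element totals:
  C: 11
  H: 21
  Cl: 1
  O: 1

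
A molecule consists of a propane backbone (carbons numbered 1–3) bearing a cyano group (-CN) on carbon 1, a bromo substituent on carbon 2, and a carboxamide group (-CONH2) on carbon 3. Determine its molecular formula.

C5H7BrN2O

Atom tally by fragment:
  NCCH2 → C:2 H:2 N:1
  CH(Br) → C:1 H:1 Br:1
  CH2CONH2 → C:2 H:4 O:1 N:1
Element totals:
  C: 5
  H: 7
  Br: 1
  N: 2
  O: 1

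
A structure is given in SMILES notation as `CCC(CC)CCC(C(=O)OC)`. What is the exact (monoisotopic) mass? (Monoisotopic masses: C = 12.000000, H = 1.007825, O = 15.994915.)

Atom tally by fragment:
  CH3 → C:1 H:3
  CH2 → C:1 H:2
  CH(C2H5) → C:3 H:6
  CH2 → C:1 H:2
  CH2 → C:1 H:2
  CH2COOCH3 → C:3 H:5 O:2
Element totals:
  C: 10
  H: 20
  O: 2
Molecular formula: C10H20O2.
  M = 10(12.0) + 20(1.007825) + 2(15.994915)
    = 120.000000 + 20.156500 + 31.989830 = 172.146330

172.1463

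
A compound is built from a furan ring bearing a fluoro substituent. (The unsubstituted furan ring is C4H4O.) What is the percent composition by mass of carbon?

55.82%

Atom tally by fragment:
  furan ring core → C:4 H:4 O:1
  (− 1 ring H displaced by substituents)
  + F → F:1
Element totals:
  C: 4
  H: 3
  F: 1
  O: 1
Molecular formula: C4H3FO.
Molar mass = 86.065 g/mol.
Mass from C: 4 × 12.011 = 48.044 g/mol.
%C = 48.044 / 86.065 × 100 = 55.82%.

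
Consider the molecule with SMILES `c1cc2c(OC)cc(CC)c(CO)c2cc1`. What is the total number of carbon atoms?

14

Atom tally by fragment:
  naphthalene ring system core → C:10 H:8
  (− 3 ring H displaced by substituents)
  + OCH3 → C:1 H:3 O:1
  + C2H5 → C:2 H:5
  + CH2OH → C:1 H:3 O:1
Element totals:
  C: 14
  H: 16
  O: 2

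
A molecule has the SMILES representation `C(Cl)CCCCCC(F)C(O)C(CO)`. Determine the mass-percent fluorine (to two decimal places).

Atom tally by fragment:
  ClCH2 → C:1 H:2 Cl:1
  CH2 → C:1 H:2
  CH2 → C:1 H:2
  CH2 → C:1 H:2
  CH2 → C:1 H:2
  CH2 → C:1 H:2
  CH(F) → C:1 H:1 F:1
  CH(OH) → C:1 H:2 O:1
  CH2CH2OH → C:2 H:5 O:1
Element totals:
  C: 10
  H: 20
  Cl: 1
  F: 1
  O: 2
Molecular formula: C10H20ClFO2.
Molar mass = 226.716 g/mol.
Mass from F: 1 × 18.998 = 18.998 g/mol.
%F = 18.998 / 226.716 × 100 = 8.38%.

8.38%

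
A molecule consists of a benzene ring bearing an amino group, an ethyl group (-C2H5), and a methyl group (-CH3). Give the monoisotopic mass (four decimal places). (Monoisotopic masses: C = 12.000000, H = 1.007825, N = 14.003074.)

Atom tally by fragment:
  benzene ring core → C:6 H:6
  (− 3 ring H displaced by substituents)
  + NH2 → N:1 H:2
  + C2H5 → C:2 H:5
  + CH3 → C:1 H:3
Element totals:
  C: 9
  H: 13
  N: 1
Molecular formula: C9H13N.
  M = 9(12.0) + 13(1.007825) + 14.003074
    = 108.000000 + 13.101725 + 14.003074 = 135.104799

135.1048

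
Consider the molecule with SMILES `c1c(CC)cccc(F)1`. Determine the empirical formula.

C8H9F

Atom tally by fragment:
  benzene ring core → C:6 H:6
  (− 2 ring H displaced by substituents)
  + C2H5 → C:2 H:5
  + F → F:1
Element totals:
  C: 8
  H: 9
  F: 1
Molecular formula: C8H9F.
gcd of subscripts (8, 1, 9) = 1, so the empirical formula equals the molecular formula.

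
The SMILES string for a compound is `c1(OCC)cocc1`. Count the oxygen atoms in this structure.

2

Atom tally by fragment:
  furan ring core → C:4 H:4 O:1
  (− 1 ring H displaced by substituents)
  + OC2H5 → C:2 H:5 O:1
Element totals:
  C: 6
  H: 8
  O: 2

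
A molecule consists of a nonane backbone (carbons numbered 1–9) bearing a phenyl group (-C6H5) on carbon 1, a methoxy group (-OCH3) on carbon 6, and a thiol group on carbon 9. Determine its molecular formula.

C16H26OS

Atom tally by fragment:
  C6H5CH2 → C:7 H:7
  CH2 → C:1 H:2
  CH2 → C:1 H:2
  CH2 → C:1 H:2
  CH2 → C:1 H:2
  CH(OCH3) → C:2 H:4 O:1
  CH2 → C:1 H:2
  CH2 → C:1 H:2
  CH2SH → C:1 H:3 S:1
Element totals:
  C: 16
  H: 26
  O: 1
  S: 1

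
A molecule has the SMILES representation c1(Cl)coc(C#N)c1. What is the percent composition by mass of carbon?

47.09%

Atom tally by fragment:
  furan ring core → C:4 H:4 O:1
  (− 2 ring H displaced by substituents)
  + Cl → Cl:1
  + CN → C:1 N:1
Element totals:
  C: 5
  H: 2
  Cl: 1
  N: 1
  O: 1
Molecular formula: C5H2ClNO.
Molar mass = 127.527 g/mol.
Mass from C: 5 × 12.011 = 60.055 g/mol.
%C = 60.055 / 127.527 × 100 = 47.09%.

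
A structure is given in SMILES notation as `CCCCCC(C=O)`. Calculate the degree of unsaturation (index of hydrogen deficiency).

Atom tally by fragment:
  CH3 → C:1 H:3
  CH2 → C:1 H:2
  CH2 → C:1 H:2
  CH2 → C:1 H:2
  CH2 → C:1 H:2
  CH2CHO → C:2 H:3 O:1
Element totals:
  C: 7
  H: 14
  O: 1
Molecular formula: C7H14O.
DoU = (2C + 2 + N − H − X) / 2 = (2·7 + 2 + 0 − 14 − 0) / 2 = 1.

1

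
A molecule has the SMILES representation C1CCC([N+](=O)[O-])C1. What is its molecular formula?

Atom tally by fragment:
  cyclopentane ring core → C:5 H:10
  (− 1 ring H displaced by substituents)
  + NO2 → N:1 O:2
Element totals:
  C: 5
  H: 9
  N: 1
  O: 2

C5H9NO2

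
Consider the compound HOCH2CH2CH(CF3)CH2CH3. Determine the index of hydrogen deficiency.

Element totals:
  C: 6
  H: 11
  F: 3
  O: 1
Molecular formula: C6H11F3O.
DoU = (2C + 2 + N − H − X) / 2 = (2·6 + 2 + 0 − 11 − 3) / 2 = 0.

0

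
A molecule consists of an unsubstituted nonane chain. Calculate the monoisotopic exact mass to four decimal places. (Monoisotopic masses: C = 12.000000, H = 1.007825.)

128.1565

Atom tally by fragment:
  CH3 → C:1 H:3
  CH2 → C:1 H:2
  CH2 → C:1 H:2
  CH2 → C:1 H:2
  CH2 → C:1 H:2
  CH2 → C:1 H:2
  CH2 → C:1 H:2
  CH2 → C:1 H:2
  CH3 → C:1 H:3
Element totals:
  C: 9
  H: 20
Molecular formula: C9H20.
  M = 9(12.0) + 20(1.007825)
    = 108.000000 + 20.156500 = 128.156500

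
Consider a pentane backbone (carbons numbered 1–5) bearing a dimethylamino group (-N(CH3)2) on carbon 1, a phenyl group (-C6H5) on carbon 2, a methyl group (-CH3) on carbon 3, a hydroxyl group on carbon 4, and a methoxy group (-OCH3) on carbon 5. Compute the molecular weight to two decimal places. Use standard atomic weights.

251.37 g/mol

Atom tally by fragment:
  (CH3)2NCH2 → C:3 H:8 N:1
  CH(C6H5) → C:7 H:6
  CH(CH3) → C:2 H:4
  CH(OH) → C:1 H:2 O:1
  CH2OCH3 → C:2 H:5 O:1
Element totals:
  C: 15
  H: 25
  N: 1
  O: 2
Molecular formula: C15H25NO2.
  M = 15(12.011) + 25(1.008) + 14.007 + 2(15.999)
    = 180.165 + 25.200 + 14.007 + 31.998 = 251.370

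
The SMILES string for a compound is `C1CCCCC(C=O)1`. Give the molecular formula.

Atom tally by fragment:
  cyclohexane ring core → C:6 H:12
  (− 1 ring H displaced by substituents)
  + CHO → C:1 H:1 O:1
Element totals:
  C: 7
  H: 12
  O: 1

C7H12O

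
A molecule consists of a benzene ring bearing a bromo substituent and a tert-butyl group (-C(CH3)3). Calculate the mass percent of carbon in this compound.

56.36%

Atom tally by fragment:
  benzene ring core → C:6 H:6
  (− 2 ring H displaced by substituents)
  + Br → Br:1
  + C(CH3)3 → C:4 H:9
Element totals:
  C: 10
  H: 13
  Br: 1
Molecular formula: C10H13Br.
Molar mass = 213.118 g/mol.
Mass from C: 10 × 12.011 = 120.110 g/mol.
%C = 120.110 / 213.118 × 100 = 56.36%.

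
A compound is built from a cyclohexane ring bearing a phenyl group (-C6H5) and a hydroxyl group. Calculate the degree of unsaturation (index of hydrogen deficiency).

Atom tally by fragment:
  cyclohexane ring core → C:6 H:12
  (− 2 ring H displaced by substituents)
  + C6H5 → C:6 H:5
  + OH → O:1 H:1
Element totals:
  C: 12
  H: 16
  O: 1
Molecular formula: C12H16O.
DoU = (2C + 2 + N − H − X) / 2 = (2·12 + 2 + 0 − 16 − 0) / 2 = 5.

5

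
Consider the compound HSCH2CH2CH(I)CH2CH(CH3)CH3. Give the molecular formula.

Atom tally by fragment:
  HSCH2 → C:1 H:3 S:1
  CH2 → C:1 H:2
  CH(I) → C:1 H:1 I:1
  CH2 → C:1 H:2
  CH(CH3) → C:2 H:4
  CH3 → C:1 H:3
Element totals:
  C: 7
  H: 15
  I: 1
  S: 1

C7H15IS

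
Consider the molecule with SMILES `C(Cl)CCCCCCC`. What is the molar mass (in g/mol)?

Atom tally by fragment:
  ClCH2 → C:1 H:2 Cl:1
  CH2 → C:1 H:2
  CH2 → C:1 H:2
  CH2 → C:1 H:2
  CH2 → C:1 H:2
  CH2 → C:1 H:2
  CH2 → C:1 H:2
  CH3 → C:1 H:3
Element totals:
  C: 8
  H: 17
  Cl: 1
Molecular formula: C8H17Cl.
  M = 8(12.011) + 17(1.008) + 35.45
    = 96.088 + 17.136 + 35.450 = 148.674

148.67 g/mol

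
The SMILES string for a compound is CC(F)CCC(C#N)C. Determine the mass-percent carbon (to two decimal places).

Atom tally by fragment:
  CH3 → C:1 H:3
  CH(F) → C:1 H:1 F:1
  CH2 → C:1 H:2
  CH2 → C:1 H:2
  CH(CN) → C:2 H:1 N:1
  CH3 → C:1 H:3
Element totals:
  C: 7
  H: 12
  F: 1
  N: 1
Molecular formula: C7H12FN.
Molar mass = 129.178 g/mol.
Mass from C: 7 × 12.011 = 84.077 g/mol.
%C = 84.077 / 129.178 × 100 = 65.09%.

65.09%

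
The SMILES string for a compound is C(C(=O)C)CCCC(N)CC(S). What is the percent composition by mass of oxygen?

8.45%

Atom tally by fragment:
  CH3COCH2 → C:3 H:5 O:1
  CH2 → C:1 H:2
  CH2 → C:1 H:2
  CH2 → C:1 H:2
  CH(NH2) → C:1 H:3 N:1
  CH2 → C:1 H:2
  CH2SH → C:1 H:3 S:1
Element totals:
  C: 9
  H: 19
  N: 1
  O: 1
  S: 1
Molecular formula: C9H19NOS.
Molar mass = 189.317 g/mol.
Mass from O: 1 × 15.999 = 15.999 g/mol.
%O = 15.999 / 189.317 × 100 = 8.45%.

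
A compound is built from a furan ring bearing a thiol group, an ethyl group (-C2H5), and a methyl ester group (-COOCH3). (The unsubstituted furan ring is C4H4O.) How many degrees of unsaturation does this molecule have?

Atom tally by fragment:
  furan ring core → C:4 H:4 O:1
  (− 3 ring H displaced by substituents)
  + SH → S:1 H:1
  + C2H5 → C:2 H:5
  + COOCH3 → C:2 H:3 O:2
Element totals:
  C: 8
  H: 10
  O: 3
  S: 1
Molecular formula: C8H10O3S.
DoU = (2C + 2 + N − H − X) / 2 = (2·8 + 2 + 0 − 10 − 0) / 2 = 4.

4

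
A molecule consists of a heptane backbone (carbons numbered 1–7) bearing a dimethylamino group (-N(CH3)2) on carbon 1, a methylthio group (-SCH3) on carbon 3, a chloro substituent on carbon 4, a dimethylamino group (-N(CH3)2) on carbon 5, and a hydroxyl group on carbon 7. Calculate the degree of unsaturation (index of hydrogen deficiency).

0

Atom tally by fragment:
  (CH3)2NCH2 → C:3 H:8 N:1
  CH2 → C:1 H:2
  CH(SCH3) → C:2 H:4 S:1
  CH(Cl) → C:1 H:1 Cl:1
  CH(N(CH3)2) → C:3 H:7 N:1
  CH2 → C:1 H:2
  CH2OH → C:1 H:3 O:1
Element totals:
  C: 12
  H: 27
  Cl: 1
  N: 2
  O: 1
  S: 1
Molecular formula: C12H27ClN2OS.
DoU = (2C + 2 + N − H − X) / 2 = (2·12 + 2 + 2 − 27 − 1) / 2 = 0.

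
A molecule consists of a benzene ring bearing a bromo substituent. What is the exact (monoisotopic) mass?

Atom tally by fragment:
  benzene ring core → C:6 H:6
  (− 1 ring H displaced by substituents)
  + Br → Br:1
Element totals:
  C: 6
  H: 5
  Br: 1
Molecular formula: C6H5Br.
  M = 6(12.0) + 5(1.007825) + 78.918338
    = 72.000000 + 5.039125 + 78.918338 = 155.957463

155.9575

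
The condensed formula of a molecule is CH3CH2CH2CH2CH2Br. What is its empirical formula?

C5H11Br

Element totals:
  C: 5
  H: 11
  Br: 1
Molecular formula: C5H11Br.
gcd of subscripts (1, 5, 11) = 1, so the empirical formula equals the molecular formula.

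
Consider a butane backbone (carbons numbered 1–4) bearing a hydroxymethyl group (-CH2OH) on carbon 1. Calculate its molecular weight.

88.15 g/mol

Atom tally by fragment:
  HOCH2CH2 → C:2 H:5 O:1
  CH2 → C:1 H:2
  CH2 → C:1 H:2
  CH3 → C:1 H:3
Element totals:
  C: 5
  H: 12
  O: 1
Molecular formula: C5H12O.
  M = 5(12.011) + 12(1.008) + 15.999
    = 60.055 + 12.096 + 15.999 = 88.150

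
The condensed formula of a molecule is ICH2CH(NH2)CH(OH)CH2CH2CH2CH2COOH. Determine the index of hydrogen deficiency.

Atom tally by fragment:
  ICH2 → C:1 H:2 I:1
  CH(NH2) → C:1 H:3 N:1
  CH(OH) → C:1 H:2 O:1
  CH2 → C:1 H:2
  CH2 → C:1 H:2
  CH2 → C:1 H:2
  CH2COOH → C:2 H:3 O:2
Element totals:
  C: 8
  H: 16
  I: 1
  N: 1
  O: 3
Molecular formula: C8H16INO3.
DoU = (2C + 2 + N − H − X) / 2 = (2·8 + 2 + 1 − 16 − 1) / 2 = 1.

1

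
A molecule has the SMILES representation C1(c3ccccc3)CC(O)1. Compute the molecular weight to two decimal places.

Atom tally by fragment:
  cyclopropane ring core → C:3 H:6
  (− 2 ring H displaced by substituents)
  + C6H5 → C:6 H:5
  + OH → O:1 H:1
Element totals:
  C: 9
  H: 10
  O: 1
Molecular formula: C9H10O.
  M = 9(12.011) + 10(1.008) + 15.999
    = 108.099 + 10.080 + 15.999 = 134.178

134.18 g/mol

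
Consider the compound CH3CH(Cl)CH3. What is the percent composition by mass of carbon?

45.88%

Atom tally by fragment:
  CH3 → C:1 H:3
  CH(Cl) → C:1 H:1 Cl:1
  CH3 → C:1 H:3
Element totals:
  C: 3
  H: 7
  Cl: 1
Molecular formula: C3H7Cl.
Molar mass = 78.539 g/mol.
Mass from C: 3 × 12.011 = 36.033 g/mol.
%C = 36.033 / 78.539 × 100 = 45.88%.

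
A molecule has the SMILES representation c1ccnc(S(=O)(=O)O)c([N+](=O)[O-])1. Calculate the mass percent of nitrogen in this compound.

13.72%

Atom tally by fragment:
  pyridine ring core → C:5 H:5 N:1
  (− 2 ring H displaced by substituents)
  + SO3H → S:1 O:3 H:1
  + NO2 → N:1 O:2
Element totals:
  C: 5
  H: 4
  N: 2
  O: 5
  S: 1
Molecular formula: C5H4N2O5S.
Molar mass = 204.156 g/mol.
Mass from N: 2 × 14.007 = 28.014 g/mol.
%N = 28.014 / 204.156 × 100 = 13.72%.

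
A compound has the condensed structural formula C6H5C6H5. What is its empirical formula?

C6H5

Atom tally by fragment:
  benzene ring core → C:6 H:6
  (− 1 ring H displaced by substituents)
  + C6H5 → C:6 H:5
Element totals:
  C: 12
  H: 10
Molecular formula: C12H10.
gcd of subscripts = 2; dividing each by 2:
  C: 12/2 = 6
  H: 10/2 = 5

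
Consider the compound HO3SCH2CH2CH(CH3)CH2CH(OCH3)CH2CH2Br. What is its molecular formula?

C9H19BrO4S

Atom tally by fragment:
  HO3SCH2 → C:1 H:3 S:1 O:3
  CH2 → C:1 H:2
  CH(CH3) → C:2 H:4
  CH2 → C:1 H:2
  CH(OCH3) → C:2 H:4 O:1
  CH2 → C:1 H:2
  CH2Br → C:1 H:2 Br:1
Element totals:
  C: 9
  H: 19
  Br: 1
  O: 4
  S: 1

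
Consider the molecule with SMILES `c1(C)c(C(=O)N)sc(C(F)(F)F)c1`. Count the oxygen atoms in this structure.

Atom tally by fragment:
  thiophene ring core → C:4 H:4 S:1
  (− 3 ring H displaced by substituents)
  + CH3 → C:1 H:3
  + CONH2 → C:1 H:2 O:1 N:1
  + CF3 → C:1 F:3
Element totals:
  C: 7
  H: 6
  F: 3
  N: 1
  O: 1
  S: 1

1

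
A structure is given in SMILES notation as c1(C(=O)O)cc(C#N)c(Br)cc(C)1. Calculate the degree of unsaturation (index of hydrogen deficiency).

Atom tally by fragment:
  benzene ring core → C:6 H:6
  (− 4 ring H displaced by substituents)
  + COOH → C:1 H:1 O:2
  + CN → C:1 N:1
  + Br → Br:1
  + CH3 → C:1 H:3
Element totals:
  C: 9
  H: 6
  Br: 1
  N: 1
  O: 2
Molecular formula: C9H6BrNO2.
DoU = (2C + 2 + N − H − X) / 2 = (2·9 + 2 + 1 − 6 − 1) / 2 = 7.

7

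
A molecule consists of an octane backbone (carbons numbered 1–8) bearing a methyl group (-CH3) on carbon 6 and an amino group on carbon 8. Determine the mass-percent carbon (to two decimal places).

Atom tally by fragment:
  CH3 → C:1 H:3
  CH2 → C:1 H:2
  CH2 → C:1 H:2
  CH2 → C:1 H:2
  CH2 → C:1 H:2
  CH(CH3) → C:2 H:4
  CH2 → C:1 H:2
  CH2NH2 → C:1 H:4 N:1
Element totals:
  C: 9
  H: 21
  N: 1
Molecular formula: C9H21N.
Molar mass = 143.274 g/mol.
Mass from C: 9 × 12.011 = 108.099 g/mol.
%C = 108.099 / 143.274 × 100 = 75.45%.

75.45%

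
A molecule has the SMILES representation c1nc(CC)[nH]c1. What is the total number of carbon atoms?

5

Atom tally by fragment:
  imidazole ring core → C:3 H:4 N:2
  (− 1 ring H displaced by substituents)
  + C2H5 → C:2 H:5
Element totals:
  C: 5
  H: 8
  N: 2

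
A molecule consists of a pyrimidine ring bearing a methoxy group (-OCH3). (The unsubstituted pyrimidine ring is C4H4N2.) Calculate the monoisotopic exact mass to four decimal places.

110.0480

Atom tally by fragment:
  pyrimidine ring core → C:4 H:4 N:2
  (− 1 ring H displaced by substituents)
  + OCH3 → C:1 H:3 O:1
Element totals:
  C: 5
  H: 6
  N: 2
  O: 1
Molecular formula: C5H6N2O.
  M = 5(12.0) + 6(1.007825) + 2(14.003074) + 15.994915
    = 60.000000 + 6.046950 + 28.006148 + 15.994915 = 110.048013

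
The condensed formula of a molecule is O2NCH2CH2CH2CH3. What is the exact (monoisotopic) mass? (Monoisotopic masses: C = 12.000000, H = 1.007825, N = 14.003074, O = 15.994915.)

103.0633

Element totals:
  C: 4
  H: 9
  N: 1
  O: 2
Molecular formula: C4H9NO2.
  M = 4(12.0) + 9(1.007825) + 14.003074 + 2(15.994915)
    = 48.000000 + 9.070425 + 14.003074 + 31.989830 = 103.063329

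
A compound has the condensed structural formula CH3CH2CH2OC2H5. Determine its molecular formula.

Element totals:
  C: 5
  H: 12
  O: 1

C5H12O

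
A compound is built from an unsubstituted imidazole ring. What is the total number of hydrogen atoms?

4

Atom tally by fragment:
  imidazole ring core → C:3 H:4 N:2
Element totals:
  C: 3
  H: 4
  N: 2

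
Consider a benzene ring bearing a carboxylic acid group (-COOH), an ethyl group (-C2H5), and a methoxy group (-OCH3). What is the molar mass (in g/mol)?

Atom tally by fragment:
  benzene ring core → C:6 H:6
  (− 3 ring H displaced by substituents)
  + COOH → C:1 H:1 O:2
  + C2H5 → C:2 H:5
  + OCH3 → C:1 H:3 O:1
Element totals:
  C: 10
  H: 12
  O: 3
Molecular formula: C10H12O3.
  M = 10(12.011) + 12(1.008) + 3(15.999)
    = 120.110 + 12.096 + 47.997 = 180.203

180.20 g/mol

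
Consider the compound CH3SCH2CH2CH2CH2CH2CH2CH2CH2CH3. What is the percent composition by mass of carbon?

Atom tally by fragment:
  CH3SCH2 → C:2 H:5 S:1
  CH2 → C:1 H:2
  CH2 → C:1 H:2
  CH2 → C:1 H:2
  CH2 → C:1 H:2
  CH2 → C:1 H:2
  CH2 → C:1 H:2
  CH2 → C:1 H:2
  CH3 → C:1 H:3
Element totals:
  C: 10
  H: 22
  S: 1
Molecular formula: C10H22S.
Molar mass = 174.346 g/mol.
Mass from C: 10 × 12.011 = 120.110 g/mol.
%C = 120.110 / 174.346 × 100 = 68.89%.

68.89%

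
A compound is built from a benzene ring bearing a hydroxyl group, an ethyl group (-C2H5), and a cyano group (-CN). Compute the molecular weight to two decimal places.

Atom tally by fragment:
  benzene ring core → C:6 H:6
  (− 3 ring H displaced by substituents)
  + OH → O:1 H:1
  + C2H5 → C:2 H:5
  + CN → C:1 N:1
Element totals:
  C: 9
  H: 9
  N: 1
  O: 1
Molecular formula: C9H9NO.
  M = 9(12.011) + 9(1.008) + 14.007 + 15.999
    = 108.099 + 9.072 + 14.007 + 15.999 = 147.177

147.18 g/mol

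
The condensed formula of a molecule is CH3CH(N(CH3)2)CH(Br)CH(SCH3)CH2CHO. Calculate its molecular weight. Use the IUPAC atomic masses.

Atom tally by fragment:
  CH3 → C:1 H:3
  CH(N(CH3)2) → C:3 H:7 N:1
  CH(Br) → C:1 H:1 Br:1
  CH(SCH3) → C:2 H:4 S:1
  CH2CHO → C:2 H:3 O:1
Element totals:
  C: 9
  H: 18
  Br: 1
  N: 1
  O: 1
  S: 1
Molecular formula: C9H18BrNOS.
  M = 9(12.011) + 18(1.008) + 79.904 + 14.007 + 15.999 + 32.06
    = 108.099 + 18.144 + 79.904 + 14.007 + 15.999 + 32.060 = 268.213

268.21 g/mol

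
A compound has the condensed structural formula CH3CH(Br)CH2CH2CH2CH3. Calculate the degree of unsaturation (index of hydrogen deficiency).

0

Atom tally by fragment:
  CH3 → C:1 H:3
  CH(Br) → C:1 H:1 Br:1
  CH2 → C:1 H:2
  CH2 → C:1 H:2
  CH2 → C:1 H:2
  CH3 → C:1 H:3
Element totals:
  C: 6
  H: 13
  Br: 1
Molecular formula: C6H13Br.
DoU = (2C + 2 + N − H − X) / 2 = (2·6 + 2 + 0 − 13 − 1) / 2 = 0.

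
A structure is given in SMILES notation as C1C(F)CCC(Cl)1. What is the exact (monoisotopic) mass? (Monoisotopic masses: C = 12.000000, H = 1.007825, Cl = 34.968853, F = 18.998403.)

122.0299

Atom tally by fragment:
  cyclopentane ring core → C:5 H:10
  (− 2 ring H displaced by substituents)
  + F → F:1
  + Cl → Cl:1
Element totals:
  C: 5
  H: 8
  Cl: 1
  F: 1
Molecular formula: C5H8ClF.
  M = 5(12.0) + 8(1.007825) + 34.968853 + 18.998403
    = 60.000000 + 8.062600 + 34.968853 + 18.998403 = 122.029856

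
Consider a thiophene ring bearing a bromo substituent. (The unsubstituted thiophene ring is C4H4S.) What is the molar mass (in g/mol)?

Atom tally by fragment:
  thiophene ring core → C:4 H:4 S:1
  (− 1 ring H displaced by substituents)
  + Br → Br:1
Element totals:
  C: 4
  H: 3
  Br: 1
  S: 1
Molecular formula: C4H3BrS.
  M = 4(12.011) + 3(1.008) + 79.904 + 32.06
    = 48.044 + 3.024 + 79.904 + 32.060 = 163.032

163.03 g/mol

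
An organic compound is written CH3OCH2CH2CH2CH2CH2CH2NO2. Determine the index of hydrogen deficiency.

Atom tally by fragment:
  CH3OCH2 → C:2 H:5 O:1
  CH2 → C:1 H:2
  CH2 → C:1 H:2
  CH2 → C:1 H:2
  CH2 → C:1 H:2
  CH2NO2 → C:1 H:2 N:1 O:2
Element totals:
  C: 7
  H: 15
  N: 1
  O: 3
Molecular formula: C7H15NO3.
DoU = (2C + 2 + N − H − X) / 2 = (2·7 + 2 + 1 − 15 − 0) / 2 = 1.

1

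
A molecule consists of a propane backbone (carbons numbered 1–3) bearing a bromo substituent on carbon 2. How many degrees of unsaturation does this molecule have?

Atom tally by fragment:
  CH3 → C:1 H:3
  CH(Br) → C:1 H:1 Br:1
  CH3 → C:1 H:3
Element totals:
  C: 3
  H: 7
  Br: 1
Molecular formula: C3H7Br.
DoU = (2C + 2 + N − H − X) / 2 = (2·3 + 2 + 0 − 7 − 1) / 2 = 0.

0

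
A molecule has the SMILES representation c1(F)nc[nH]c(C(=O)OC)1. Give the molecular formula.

Atom tally by fragment:
  imidazole ring core → C:3 H:4 N:2
  (− 2 ring H displaced by substituents)
  + F → F:1
  + COOCH3 → C:2 H:3 O:2
Element totals:
  C: 5
  H: 5
  F: 1
  N: 2
  O: 2

C5H5FN2O2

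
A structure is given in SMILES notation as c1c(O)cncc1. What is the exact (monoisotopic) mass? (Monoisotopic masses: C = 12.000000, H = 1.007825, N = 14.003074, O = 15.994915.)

95.0371

Atom tally by fragment:
  pyridine ring core → C:5 H:5 N:1
  (− 1 ring H displaced by substituents)
  + OH → O:1 H:1
Element totals:
  C: 5
  H: 5
  N: 1
  O: 1
Molecular formula: C5H5NO.
  M = 5(12.0) + 5(1.007825) + 14.003074 + 15.994915
    = 60.000000 + 5.039125 + 14.003074 + 15.994915 = 95.037114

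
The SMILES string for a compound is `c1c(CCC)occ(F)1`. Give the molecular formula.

Atom tally by fragment:
  furan ring core → C:4 H:4 O:1
  (− 2 ring H displaced by substituents)
  + CH2CH2CH3 → C:3 H:7
  + F → F:1
Element totals:
  C: 7
  H: 9
  F: 1
  O: 1

C7H9FO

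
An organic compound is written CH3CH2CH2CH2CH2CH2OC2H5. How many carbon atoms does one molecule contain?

Atom tally by fragment:
  CH3 → C:1 H:3
  CH2 → C:1 H:2
  CH2 → C:1 H:2
  CH2 → C:1 H:2
  CH2 → C:1 H:2
  CH2OC2H5 → C:3 H:7 O:1
Element totals:
  C: 8
  H: 18
  O: 1

8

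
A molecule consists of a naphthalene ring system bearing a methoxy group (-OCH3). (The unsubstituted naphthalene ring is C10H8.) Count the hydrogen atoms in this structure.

10

Atom tally by fragment:
  naphthalene ring system core → C:10 H:8
  (− 1 ring H displaced by substituents)
  + OCH3 → C:1 H:3 O:1
Element totals:
  C: 11
  H: 10
  O: 1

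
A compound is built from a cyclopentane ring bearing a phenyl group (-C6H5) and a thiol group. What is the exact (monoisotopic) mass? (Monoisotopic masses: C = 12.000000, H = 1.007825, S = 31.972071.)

178.0816

Atom tally by fragment:
  cyclopentane ring core → C:5 H:10
  (− 2 ring H displaced by substituents)
  + C6H5 → C:6 H:5
  + SH → S:1 H:1
Element totals:
  C: 11
  H: 14
  S: 1
Molecular formula: C11H14S.
  M = 11(12.0) + 14(1.007825) + 31.972071
    = 132.000000 + 14.109550 + 31.972071 = 178.081621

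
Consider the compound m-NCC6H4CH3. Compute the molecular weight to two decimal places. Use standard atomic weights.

117.15 g/mol

Atom tally by fragment:
  benzene ring core → C:6 H:6
  (− 2 ring H displaced by substituents)
  + CN → C:1 N:1
  + CH3 → C:1 H:3
Element totals:
  C: 8
  H: 7
  N: 1
Molecular formula: C8H7N.
  M = 8(12.011) + 7(1.008) + 14.007
    = 96.088 + 7.056 + 14.007 = 117.151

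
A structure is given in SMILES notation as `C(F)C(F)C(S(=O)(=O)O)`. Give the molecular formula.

Atom tally by fragment:
  FCH2 → C:1 H:2 F:1
  CH(F) → C:1 H:1 F:1
  CH2SO3H → C:1 H:3 S:1 O:3
Element totals:
  C: 3
  H: 6
  F: 2
  O: 3
  S: 1

C3H6F2O3S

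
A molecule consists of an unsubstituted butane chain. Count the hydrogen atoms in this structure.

10

Atom tally by fragment:
  CH3 → C:1 H:3
  CH2 → C:1 H:2
  CH2 → C:1 H:2
  CH3 → C:1 H:3
Element totals:
  C: 4
  H: 10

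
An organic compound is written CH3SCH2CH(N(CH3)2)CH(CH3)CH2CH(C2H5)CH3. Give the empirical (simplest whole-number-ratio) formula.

Atom tally by fragment:
  CH3SCH2 → C:2 H:5 S:1
  CH(N(CH3)2) → C:3 H:7 N:1
  CH(CH3) → C:2 H:4
  CH2 → C:1 H:2
  CH(C2H5) → C:3 H:6
  CH3 → C:1 H:3
Element totals:
  C: 12
  H: 27
  N: 1
  S: 1
Molecular formula: C12H27NS.
gcd of subscripts (12, 27, 1, 1) = 1, so the empirical formula equals the molecular formula.

C12H27NS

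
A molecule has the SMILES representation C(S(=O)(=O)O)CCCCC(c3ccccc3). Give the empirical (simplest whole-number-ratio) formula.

C12H18O3S

Atom tally by fragment:
  HO3SCH2 → C:1 H:3 S:1 O:3
  CH2 → C:1 H:2
  CH2 → C:1 H:2
  CH2 → C:1 H:2
  CH2 → C:1 H:2
  CH2C6H5 → C:7 H:7
Element totals:
  C: 12
  H: 18
  O: 3
  S: 1
Molecular formula: C12H18O3S.
gcd of subscripts (12, 18, 3, 1) = 1, so the empirical formula equals the molecular formula.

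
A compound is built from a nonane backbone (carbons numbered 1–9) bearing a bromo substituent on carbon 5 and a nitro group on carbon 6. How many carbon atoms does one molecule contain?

9

Atom tally by fragment:
  CH3 → C:1 H:3
  CH2 → C:1 H:2
  CH2 → C:1 H:2
  CH2 → C:1 H:2
  CH(Br) → C:1 H:1 Br:1
  CH(NO2) → C:1 H:1 N:1 O:2
  CH2 → C:1 H:2
  CH2 → C:1 H:2
  CH3 → C:1 H:3
Element totals:
  C: 9
  H: 18
  Br: 1
  N: 1
  O: 2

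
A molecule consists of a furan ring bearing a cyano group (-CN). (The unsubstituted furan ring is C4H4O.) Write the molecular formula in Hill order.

Atom tally by fragment:
  furan ring core → C:4 H:4 O:1
  (− 1 ring H displaced by substituents)
  + CN → C:1 N:1
Element totals:
  C: 5
  H: 3
  N: 1
  O: 1

C5H3NO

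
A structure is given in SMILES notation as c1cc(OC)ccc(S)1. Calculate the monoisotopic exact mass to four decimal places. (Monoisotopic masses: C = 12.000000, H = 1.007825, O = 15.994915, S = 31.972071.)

140.0296

Atom tally by fragment:
  benzene ring core → C:6 H:6
  (− 2 ring H displaced by substituents)
  + OCH3 → C:1 H:3 O:1
  + SH → S:1 H:1
Element totals:
  C: 7
  H: 8
  O: 1
  S: 1
Molecular formula: C7H8OS.
  M = 7(12.0) + 8(1.007825) + 15.994915 + 31.972071
    = 84.000000 + 8.062600 + 15.994915 + 31.972071 = 140.029586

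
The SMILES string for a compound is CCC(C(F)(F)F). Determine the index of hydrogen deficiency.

0

Atom tally by fragment:
  CH3 → C:1 H:3
  CH2 → C:1 H:2
  CH2CF3 → C:2 H:2 F:3
Element totals:
  C: 4
  H: 7
  F: 3
Molecular formula: C4H7F3.
DoU = (2C + 2 + N − H − X) / 2 = (2·4 + 2 + 0 − 7 − 3) / 2 = 0.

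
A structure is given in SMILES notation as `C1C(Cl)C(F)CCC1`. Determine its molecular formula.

Atom tally by fragment:
  cyclohexane ring core → C:6 H:12
  (− 2 ring H displaced by substituents)
  + Cl → Cl:1
  + F → F:1
Element totals:
  C: 6
  H: 10
  Cl: 1
  F: 1

C6H10ClF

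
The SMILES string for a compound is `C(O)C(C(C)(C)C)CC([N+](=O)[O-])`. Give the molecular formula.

Atom tally by fragment:
  HOCH2 → C:1 H:3 O:1
  CH(C(CH3)3) → C:5 H:10
  CH2 → C:1 H:2
  CH2NO2 → C:1 H:2 N:1 O:2
Element totals:
  C: 8
  H: 17
  N: 1
  O: 3

C8H17NO3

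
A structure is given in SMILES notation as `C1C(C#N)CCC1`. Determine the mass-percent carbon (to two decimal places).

Atom tally by fragment:
  cyclopentane ring core → C:5 H:10
  (− 1 ring H displaced by substituents)
  + CN → C:1 N:1
Element totals:
  C: 6
  H: 9
  N: 1
Molecular formula: C6H9N.
Molar mass = 95.145 g/mol.
Mass from C: 6 × 12.011 = 72.066 g/mol.
%C = 72.066 / 95.145 × 100 = 75.74%.

75.74%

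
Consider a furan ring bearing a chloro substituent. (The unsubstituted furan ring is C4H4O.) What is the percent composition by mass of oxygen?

Atom tally by fragment:
  furan ring core → C:4 H:4 O:1
  (− 1 ring H displaced by substituents)
  + Cl → Cl:1
Element totals:
  C: 4
  H: 3
  Cl: 1
  O: 1
Molecular formula: C4H3ClO.
Molar mass = 102.517 g/mol.
Mass from O: 1 × 15.999 = 15.999 g/mol.
%O = 15.999 / 102.517 × 100 = 15.61%.

15.61%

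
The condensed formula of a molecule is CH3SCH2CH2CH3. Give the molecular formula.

Atom tally by fragment:
  CH3SCH2 → C:2 H:5 S:1
  CH2 → C:1 H:2
  CH3 → C:1 H:3
Element totals:
  C: 4
  H: 10
  S: 1

C4H10S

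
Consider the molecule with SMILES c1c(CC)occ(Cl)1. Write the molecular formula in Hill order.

C6H7ClO

Atom tally by fragment:
  furan ring core → C:4 H:4 O:1
  (− 2 ring H displaced by substituents)
  + C2H5 → C:2 H:5
  + Cl → Cl:1
Element totals:
  C: 6
  H: 7
  Cl: 1
  O: 1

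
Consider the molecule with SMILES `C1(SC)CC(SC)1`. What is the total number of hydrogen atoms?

10

Atom tally by fragment:
  cyclopropane ring core → C:3 H:6
  (− 2 ring H displaced by substituents)
  + SCH3 → C:1 H:3 S:1
  + SCH3 → C:1 H:3 S:1
Element totals:
  C: 5
  H: 10
  S: 2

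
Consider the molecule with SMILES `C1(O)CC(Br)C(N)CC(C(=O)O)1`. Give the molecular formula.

C7H12BrNO3

Atom tally by fragment:
  cyclohexane ring core → C:6 H:12
  (− 4 ring H displaced by substituents)
  + OH → O:1 H:1
  + Br → Br:1
  + NH2 → N:1 H:2
  + COOH → C:1 H:1 O:2
Element totals:
  C: 7
  H: 12
  Br: 1
  N: 1
  O: 3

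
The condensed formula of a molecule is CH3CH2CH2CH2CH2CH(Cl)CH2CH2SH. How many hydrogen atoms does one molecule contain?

Atom tally by fragment:
  CH3 → C:1 H:3
  CH2 → C:1 H:2
  CH2 → C:1 H:2
  CH2 → C:1 H:2
  CH2 → C:1 H:2
  CH(Cl) → C:1 H:1 Cl:1
  CH2 → C:1 H:2
  CH2SH → C:1 H:3 S:1
Element totals:
  C: 8
  H: 17
  Cl: 1
  S: 1

17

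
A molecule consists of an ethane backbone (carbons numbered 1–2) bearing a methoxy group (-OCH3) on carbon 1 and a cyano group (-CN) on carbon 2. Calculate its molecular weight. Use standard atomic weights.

85.11 g/mol

Atom tally by fragment:
  CH3OCH2 → C:2 H:5 O:1
  CH2CN → C:2 H:2 N:1
Element totals:
  C: 4
  H: 7
  N: 1
  O: 1
Molecular formula: C4H7NO.
  M = 4(12.011) + 7(1.008) + 14.007 + 15.999
    = 48.044 + 7.056 + 14.007 + 15.999 = 85.106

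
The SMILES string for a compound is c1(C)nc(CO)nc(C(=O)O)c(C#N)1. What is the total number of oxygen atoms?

Atom tally by fragment:
  pyrimidine ring core → C:4 H:4 N:2
  (− 4 ring H displaced by substituents)
  + CH3 → C:1 H:3
  + CH2OH → C:1 H:3 O:1
  + COOH → C:1 H:1 O:2
  + CN → C:1 N:1
Element totals:
  C: 8
  H: 7
  N: 3
  O: 3

3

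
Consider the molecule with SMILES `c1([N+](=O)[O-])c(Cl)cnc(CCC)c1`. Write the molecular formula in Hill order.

C8H9ClN2O2

Atom tally by fragment:
  pyridine ring core → C:5 H:5 N:1
  (− 3 ring H displaced by substituents)
  + NO2 → N:1 O:2
  + Cl → Cl:1
  + CH2CH2CH3 → C:3 H:7
Element totals:
  C: 8
  H: 9
  Cl: 1
  N: 2
  O: 2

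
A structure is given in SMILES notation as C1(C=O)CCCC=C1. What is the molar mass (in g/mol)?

Atom tally by fragment:
  cyclohexene ring core → C:6 H:10
  (− 1 ring H displaced by substituents)
  + CHO → C:1 H:1 O:1
Element totals:
  C: 7
  H: 10
  O: 1
Molecular formula: C7H10O.
  M = 7(12.011) + 10(1.008) + 15.999
    = 84.077 + 10.080 + 15.999 = 110.156

110.16 g/mol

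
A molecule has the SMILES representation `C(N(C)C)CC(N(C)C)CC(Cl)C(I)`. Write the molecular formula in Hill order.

Atom tally by fragment:
  (CH3)2NCH2 → C:3 H:8 N:1
  CH2 → C:1 H:2
  CH(N(CH3)2) → C:3 H:7 N:1
  CH2 → C:1 H:2
  CH(Cl) → C:1 H:1 Cl:1
  CH2I → C:1 H:2 I:1
Element totals:
  C: 10
  H: 22
  Cl: 1
  I: 1
  N: 2

C10H22ClIN2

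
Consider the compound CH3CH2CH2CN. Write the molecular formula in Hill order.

Atom tally by fragment:
  CH3 → C:1 H:3
  CH2 → C:1 H:2
  CH2CN → C:2 H:2 N:1
Element totals:
  C: 4
  H: 7
  N: 1

C4H7N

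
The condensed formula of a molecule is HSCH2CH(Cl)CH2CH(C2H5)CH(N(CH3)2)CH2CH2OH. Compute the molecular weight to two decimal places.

Atom tally by fragment:
  HSCH2 → C:1 H:3 S:1
  CH(Cl) → C:1 H:1 Cl:1
  CH2 → C:1 H:2
  CH(C2H5) → C:3 H:6
  CH(N(CH3)2) → C:3 H:7 N:1
  CH2CH2OH → C:2 H:5 O:1
Element totals:
  C: 11
  H: 24
  Cl: 1
  N: 1
  O: 1
  S: 1
Molecular formula: C11H24ClNOS.
  M = 11(12.011) + 24(1.008) + 35.45 + 14.007 + 15.999 + 32.06
    = 132.121 + 24.192 + 35.450 + 14.007 + 15.999 + 32.060 = 253.829

253.83 g/mol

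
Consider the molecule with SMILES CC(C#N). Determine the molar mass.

Atom tally by fragment:
  CH3 → C:1 H:3
  CH2CN → C:2 H:2 N:1
Element totals:
  C: 3
  H: 5
  N: 1
Molecular formula: C3H5N.
  M = 3(12.011) + 5(1.008) + 14.007
    = 36.033 + 5.040 + 14.007 = 55.080

55.08 g/mol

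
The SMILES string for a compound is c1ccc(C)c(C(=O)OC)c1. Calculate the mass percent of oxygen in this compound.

21.31%

Atom tally by fragment:
  benzene ring core → C:6 H:6
  (− 2 ring H displaced by substituents)
  + CH3 → C:1 H:3
  + COOCH3 → C:2 H:3 O:2
Element totals:
  C: 9
  H: 10
  O: 2
Molecular formula: C9H10O2.
Molar mass = 150.177 g/mol.
Mass from O: 2 × 15.999 = 31.998 g/mol.
%O = 31.998 / 150.177 × 100 = 21.31%.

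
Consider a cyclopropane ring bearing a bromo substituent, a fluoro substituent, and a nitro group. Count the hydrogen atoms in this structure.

Atom tally by fragment:
  cyclopropane ring core → C:3 H:6
  (− 3 ring H displaced by substituents)
  + Br → Br:1
  + F → F:1
  + NO2 → N:1 O:2
Element totals:
  C: 3
  H: 3
  Br: 1
  F: 1
  N: 1
  O: 2

3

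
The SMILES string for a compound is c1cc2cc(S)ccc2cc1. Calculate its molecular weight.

Atom tally by fragment:
  naphthalene ring system core → C:10 H:8
  (− 1 ring H displaced by substituents)
  + SH → S:1 H:1
Element totals:
  C: 10
  H: 8
  S: 1
Molecular formula: C10H8S.
  M = 10(12.011) + 8(1.008) + 32.06
    = 120.110 + 8.064 + 32.060 = 160.234

160.23 g/mol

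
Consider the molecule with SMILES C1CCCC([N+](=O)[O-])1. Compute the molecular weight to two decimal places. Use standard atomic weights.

115.13 g/mol

Atom tally by fragment:
  cyclopentane ring core → C:5 H:10
  (− 1 ring H displaced by substituents)
  + NO2 → N:1 O:2
Element totals:
  C: 5
  H: 9
  N: 1
  O: 2
Molecular formula: C5H9NO2.
  M = 5(12.011) + 9(1.008) + 14.007 + 2(15.999)
    = 60.055 + 9.072 + 14.007 + 31.998 = 115.132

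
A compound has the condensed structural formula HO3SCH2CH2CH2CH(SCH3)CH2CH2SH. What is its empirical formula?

Atom tally by fragment:
  HO3SCH2 → C:1 H:3 S:1 O:3
  CH2 → C:1 H:2
  CH2 → C:1 H:2
  CH(SCH3) → C:2 H:4 S:1
  CH2 → C:1 H:2
  CH2SH → C:1 H:3 S:1
Element totals:
  C: 7
  H: 16
  O: 3
  S: 3
Molecular formula: C7H16O3S3.
gcd of subscripts (7, 16, 3, 3) = 1, so the empirical formula equals the molecular formula.

C7H16O3S3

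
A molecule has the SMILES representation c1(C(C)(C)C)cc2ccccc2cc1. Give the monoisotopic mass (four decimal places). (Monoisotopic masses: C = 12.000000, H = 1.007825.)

Atom tally by fragment:
  naphthalene ring system core → C:10 H:8
  (− 1 ring H displaced by substituents)
  + C(CH3)3 → C:4 H:9
Element totals:
  C: 14
  H: 16
Molecular formula: C14H16.
  M = 14(12.0) + 16(1.007825)
    = 168.000000 + 16.125200 = 184.125200

184.1252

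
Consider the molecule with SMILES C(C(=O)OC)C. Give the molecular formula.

C4H8O2

Atom tally by fragment:
  CH3OOCCH2 → C:3 H:5 O:2
  CH3 → C:1 H:3
Element totals:
  C: 4
  H: 8
  O: 2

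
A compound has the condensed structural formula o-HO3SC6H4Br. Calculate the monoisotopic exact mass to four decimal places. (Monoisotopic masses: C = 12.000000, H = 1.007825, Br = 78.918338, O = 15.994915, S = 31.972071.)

235.9143

Atom tally by fragment:
  benzene ring core → C:6 H:6
  (− 2 ring H displaced by substituents)
  + SO3H → S:1 O:3 H:1
  + Br → Br:1
Element totals:
  C: 6
  H: 5
  Br: 1
  O: 3
  S: 1
Molecular formula: C6H5BrO3S.
  M = 6(12.0) + 5(1.007825) + 78.918338 + 3(15.994915) + 31.972071
    = 72.000000 + 5.039125 + 78.918338 + 47.984745 + 31.972071 = 235.914279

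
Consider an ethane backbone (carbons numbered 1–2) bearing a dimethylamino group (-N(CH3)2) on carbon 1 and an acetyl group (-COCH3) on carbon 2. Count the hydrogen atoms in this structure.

13

Atom tally by fragment:
  (CH3)2NCH2 → C:3 H:8 N:1
  CH2COCH3 → C:3 H:5 O:1
Element totals:
  C: 6
  H: 13
  N: 1
  O: 1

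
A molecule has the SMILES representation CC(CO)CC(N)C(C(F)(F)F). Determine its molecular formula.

C7H14F3NO

Atom tally by fragment:
  CH3 → C:1 H:3
  CH(CH2OH) → C:2 H:4 O:1
  CH2 → C:1 H:2
  CH(NH2) → C:1 H:3 N:1
  CH2CF3 → C:2 H:2 F:3
Element totals:
  C: 7
  H: 14
  F: 3
  N: 1
  O: 1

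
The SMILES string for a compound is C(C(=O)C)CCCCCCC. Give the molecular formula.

Atom tally by fragment:
  CH3COCH2 → C:3 H:5 O:1
  CH2 → C:1 H:2
  CH2 → C:1 H:2
  CH2 → C:1 H:2
  CH2 → C:1 H:2
  CH2 → C:1 H:2
  CH2 → C:1 H:2
  CH3 → C:1 H:3
Element totals:
  C: 10
  H: 20
  O: 1

C10H20O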